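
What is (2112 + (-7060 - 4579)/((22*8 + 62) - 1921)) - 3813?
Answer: -2851144/1683 ≈ -1694.1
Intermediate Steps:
(2112 + (-7060 - 4579)/((22*8 + 62) - 1921)) - 3813 = (2112 - 11639/((176 + 62) - 1921)) - 3813 = (2112 - 11639/(238 - 1921)) - 3813 = (2112 - 11639/(-1683)) - 3813 = (2112 - 11639*(-1/1683)) - 3813 = (2112 + 11639/1683) - 3813 = 3566135/1683 - 3813 = -2851144/1683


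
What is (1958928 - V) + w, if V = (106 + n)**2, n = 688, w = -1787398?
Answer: -458906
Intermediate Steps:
V = 630436 (V = (106 + 688)**2 = 794**2 = 630436)
(1958928 - V) + w = (1958928 - 1*630436) - 1787398 = (1958928 - 630436) - 1787398 = 1328492 - 1787398 = -458906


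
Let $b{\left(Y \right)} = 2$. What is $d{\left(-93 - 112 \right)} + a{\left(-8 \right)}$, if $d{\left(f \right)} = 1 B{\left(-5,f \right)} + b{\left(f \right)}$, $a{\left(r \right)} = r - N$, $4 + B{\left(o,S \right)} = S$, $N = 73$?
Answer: $-288$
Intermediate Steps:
$B{\left(o,S \right)} = -4 + S$
$a{\left(r \right)} = -73 + r$ ($a{\left(r \right)} = r - 73 = -73 + r$)
$d{\left(f \right)} = -2 + f$ ($d{\left(f \right)} = 1 \left(-4 + f\right) + 2 = \left(-4 + f\right) + 2 = -2 + f$)
$d{\left(-93 - 112 \right)} + a{\left(-8 \right)} = \left(-2 - 205\right) - 81 = -207 - 81 = -288$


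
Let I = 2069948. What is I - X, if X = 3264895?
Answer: -1194947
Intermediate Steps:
I - X = 2069948 - 1*3264895 = 2069948 - 3264895 = -1194947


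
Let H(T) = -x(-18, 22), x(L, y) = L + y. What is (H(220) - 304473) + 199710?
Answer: -104767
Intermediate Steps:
H(T) = -4 (H(T) = -(-18 + 22) = -1*4 = -4)
(H(220) - 304473) + 199710 = (-4 - 304473) + 199710 = -304477 + 199710 = -104767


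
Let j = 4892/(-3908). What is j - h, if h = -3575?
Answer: 3491552/977 ≈ 3573.8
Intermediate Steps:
j = -1223/977 (j = 4892*(-1/3908) = -1223/977 ≈ -1.2518)
j - h = -1223/977 - 1*(-3575) = -1223/977 + 3575 = 3491552/977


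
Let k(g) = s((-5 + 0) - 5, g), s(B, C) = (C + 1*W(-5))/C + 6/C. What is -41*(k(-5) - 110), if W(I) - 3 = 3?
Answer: 22837/5 ≈ 4567.4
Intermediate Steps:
W(I) = 6 (W(I) = 3 + 3 = 6)
s(B, C) = 6/C + (6 + C)/C (s(B, C) = (C + 1*6)/C + 6/C = (C + 6)/C + 6/C = (6 + C)/C + 6/C = 6/C + (6 + C)/C)
k(g) = (12 + g)/g
-41*(k(-5) - 110) = -41*((12 - 5)/(-5) - 110) = -41*(-⅕*7 - 110) = -41*(-7/5 - 110) = -41*(-557/5) = 22837/5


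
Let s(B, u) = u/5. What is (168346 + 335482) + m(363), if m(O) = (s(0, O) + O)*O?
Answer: 3309754/5 ≈ 6.6195e+5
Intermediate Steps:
s(B, u) = u/5 (s(B, u) = u*(⅕) = u/5)
m(O) = 6*O²/5 (m(O) = (O/5 + O)*O = (6*O/5)*O = 6*O²/5)
(168346 + 335482) + m(363) = (168346 + 335482) + (6/5)*363² = 503828 + (6/5)*131769 = 503828 + 790614/5 = 3309754/5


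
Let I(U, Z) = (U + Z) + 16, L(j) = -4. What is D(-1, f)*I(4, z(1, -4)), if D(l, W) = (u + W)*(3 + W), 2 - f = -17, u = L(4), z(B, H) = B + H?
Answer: 5610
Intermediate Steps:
u = -4
f = 19 (f = 2 - 1*(-17) = 2 + 17 = 19)
I(U, Z) = 16 + U + Z
D(l, W) = (-4 + W)*(3 + W)
D(-1, f)*I(4, z(1, -4)) = (-12 + 19² - 1*19)*(16 + 4 + (1 - 4)) = (-12 + 361 - 19)*(16 + 4 - 3) = 330*17 = 5610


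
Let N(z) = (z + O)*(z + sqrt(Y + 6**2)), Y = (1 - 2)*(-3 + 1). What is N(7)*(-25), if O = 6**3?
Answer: -39025 - 5575*sqrt(38) ≈ -73392.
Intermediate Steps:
Y = 2 (Y = -1*(-2) = 2)
O = 216
N(z) = (216 + z)*(z + sqrt(38)) (N(z) = (z + 216)*(z + sqrt(2 + 6**2)) = (216 + z)*(z + sqrt(2 + 36)) = (216 + z)*(z + sqrt(38)))
N(7)*(-25) = (7**2 + 216*7 + 216*sqrt(38) + 7*sqrt(38))*(-25) = (49 + 1512 + 216*sqrt(38) + 7*sqrt(38))*(-25) = (1561 + 223*sqrt(38))*(-25) = -39025 - 5575*sqrt(38)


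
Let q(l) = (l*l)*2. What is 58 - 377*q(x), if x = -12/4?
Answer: -6728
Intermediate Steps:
x = -3 (x = -12*¼ = -3)
q(l) = 2*l² (q(l) = l²*2 = 2*l²)
58 - 377*q(x) = 58 - 754*(-3)² = 58 - 754*9 = 58 - 377*18 = 58 - 6786 = -6728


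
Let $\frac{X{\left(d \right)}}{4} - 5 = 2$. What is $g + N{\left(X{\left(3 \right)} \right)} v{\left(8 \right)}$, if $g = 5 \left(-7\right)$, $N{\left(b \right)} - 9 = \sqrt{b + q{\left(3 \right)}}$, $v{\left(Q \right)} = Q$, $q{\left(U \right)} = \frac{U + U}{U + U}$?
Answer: $37 + 8 \sqrt{29} \approx 80.081$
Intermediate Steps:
$q{\left(U \right)} = 1$ ($q{\left(U \right)} = \frac{2 U}{2 U} = 2 U \frac{1}{2 U} = 1$)
$X{\left(d \right)} = 28$ ($X{\left(d \right)} = 20 + 4 \cdot 2 = 20 + 8 = 28$)
$N{\left(b \right)} = 9 + \sqrt{1 + b}$ ($N{\left(b \right)} = 9 + \sqrt{b + 1} = 9 + \sqrt{1 + b}$)
$g = -35$
$g + N{\left(X{\left(3 \right)} \right)} v{\left(8 \right)} = -35 + \left(9 + \sqrt{1 + 28}\right) 8 = -35 + \left(9 + \sqrt{29}\right) 8 = -35 + \left(72 + 8 \sqrt{29}\right) = 37 + 8 \sqrt{29}$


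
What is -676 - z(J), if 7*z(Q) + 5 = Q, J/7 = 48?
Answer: -5063/7 ≈ -723.29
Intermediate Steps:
J = 336 (J = 7*48 = 336)
z(Q) = -5/7 + Q/7
-676 - z(J) = -676 - (-5/7 + (⅐)*336) = -676 - (-5/7 + 48) = -676 - 1*331/7 = -676 - 331/7 = -5063/7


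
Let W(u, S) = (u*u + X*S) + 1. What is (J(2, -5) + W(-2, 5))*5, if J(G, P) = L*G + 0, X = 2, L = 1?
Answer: 85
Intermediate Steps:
J(G, P) = G (J(G, P) = 1*G + 0 = G + 0 = G)
W(u, S) = 1 + u² + 2*S (W(u, S) = (u*u + 2*S) + 1 = (u² + 2*S) + 1 = 1 + u² + 2*S)
(J(2, -5) + W(-2, 5))*5 = (2 + (1 + (-2)² + 2*5))*5 = (2 + (1 + 4 + 10))*5 = (2 + 15)*5 = 17*5 = 85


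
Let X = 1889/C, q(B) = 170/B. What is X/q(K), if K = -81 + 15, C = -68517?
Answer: 20779/1941315 ≈ 0.010704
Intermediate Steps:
K = -66
X = -1889/68517 (X = 1889/(-68517) = 1889*(-1/68517) = -1889/68517 ≈ -0.027570)
X/q(K) = -1889/(68517*(170/(-66))) = -1889/(68517*(170*(-1/66))) = -1889/(68517*(-85/33)) = -1889/68517*(-33/85) = 20779/1941315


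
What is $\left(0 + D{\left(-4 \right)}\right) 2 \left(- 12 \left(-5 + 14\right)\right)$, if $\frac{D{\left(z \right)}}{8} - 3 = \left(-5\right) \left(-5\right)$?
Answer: $-48384$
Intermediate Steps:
$D{\left(z \right)} = 224$ ($D{\left(z \right)} = 24 + 8 \left(\left(-5\right) \left(-5\right)\right) = 24 + 8 \cdot 25 = 24 + 200 = 224$)
$\left(0 + D{\left(-4 \right)}\right) 2 \left(- 12 \left(-5 + 14\right)\right) = \left(0 + 224\right) 2 \left(- 12 \left(-5 + 14\right)\right) = 224 \cdot 2 \left(\left(-12\right) 9\right) = 448 \left(-108\right) = -48384$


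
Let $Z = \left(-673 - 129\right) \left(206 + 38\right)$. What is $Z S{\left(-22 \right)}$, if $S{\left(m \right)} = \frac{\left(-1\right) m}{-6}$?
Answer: $\frac{2152568}{3} \approx 7.1752 \cdot 10^{5}$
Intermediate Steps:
$S{\left(m \right)} = \frac{m}{6}$ ($S{\left(m \right)} = - m \left(- \frac{1}{6}\right) = \frac{m}{6}$)
$Z = -195688$ ($Z = \left(-802\right) 244 = -195688$)
$Z S{\left(-22 \right)} = - 195688 \cdot \frac{1}{6} \left(-22\right) = \left(-195688\right) \left(- \frac{11}{3}\right) = \frac{2152568}{3}$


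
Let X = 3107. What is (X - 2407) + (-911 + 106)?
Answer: -105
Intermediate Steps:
(X - 2407) + (-911 + 106) = (3107 - 2407) + (-911 + 106) = 700 - 805 = -105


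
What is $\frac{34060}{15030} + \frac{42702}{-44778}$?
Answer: $\frac{14722127}{11216889} \approx 1.3125$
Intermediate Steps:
$\frac{34060}{15030} + \frac{42702}{-44778} = 34060 \cdot \frac{1}{15030} + 42702 \left(- \frac{1}{44778}\right) = \frac{3406}{1503} - \frac{7117}{7463} = \frac{14722127}{11216889}$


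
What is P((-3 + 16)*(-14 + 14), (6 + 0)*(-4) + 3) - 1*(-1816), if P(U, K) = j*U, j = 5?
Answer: 1816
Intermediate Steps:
P(U, K) = 5*U
P((-3 + 16)*(-14 + 14), (6 + 0)*(-4) + 3) - 1*(-1816) = 5*((-3 + 16)*(-14 + 14)) - 1*(-1816) = 5*(13*0) + 1816 = 5*0 + 1816 = 0 + 1816 = 1816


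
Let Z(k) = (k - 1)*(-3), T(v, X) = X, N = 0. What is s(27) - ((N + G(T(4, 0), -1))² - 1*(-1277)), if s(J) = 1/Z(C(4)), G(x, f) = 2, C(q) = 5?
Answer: -15373/12 ≈ -1281.1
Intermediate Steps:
Z(k) = 3 - 3*k (Z(k) = (-1 + k)*(-3) = 3 - 3*k)
s(J) = -1/12 (s(J) = 1/(3 - 3*5) = 1/(3 - 15) = 1/(-12) = -1/12)
s(27) - ((N + G(T(4, 0), -1))² - 1*(-1277)) = -1/12 - ((0 + 2)² - 1*(-1277)) = -1/12 - (2² + 1277) = -1/12 - (4 + 1277) = -1/12 - 1*1281 = -1/12 - 1281 = -15373/12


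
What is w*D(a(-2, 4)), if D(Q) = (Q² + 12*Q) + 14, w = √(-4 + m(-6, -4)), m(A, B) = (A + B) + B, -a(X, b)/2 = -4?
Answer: 522*I*√2 ≈ 738.22*I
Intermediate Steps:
a(X, b) = 8 (a(X, b) = -2*(-4) = 8)
m(A, B) = A + 2*B
w = 3*I*√2 (w = √(-4 + (-6 + 2*(-4))) = √(-4 + (-6 - 8)) = √(-4 - 14) = √(-18) = 3*I*√2 ≈ 4.2426*I)
D(Q) = 14 + Q² + 12*Q
w*D(a(-2, 4)) = (3*I*√2)*(14 + 8² + 12*8) = (3*I*√2)*(14 + 64 + 96) = (3*I*√2)*174 = 522*I*√2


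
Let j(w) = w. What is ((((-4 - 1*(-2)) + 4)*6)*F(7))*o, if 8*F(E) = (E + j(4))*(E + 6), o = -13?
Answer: -5577/2 ≈ -2788.5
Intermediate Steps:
F(E) = (4 + E)*(6 + E)/8 (F(E) = ((E + 4)*(E + 6))/8 = ((4 + E)*(6 + E))/8 = (4 + E)*(6 + E)/8)
((((-4 - 1*(-2)) + 4)*6)*F(7))*o = ((((-4 - 1*(-2)) + 4)*6)*(3 + (⅛)*7² + (5/4)*7))*(-13) = ((((-4 + 2) + 4)*6)*(3 + (⅛)*49 + 35/4))*(-13) = (((-2 + 4)*6)*(3 + 49/8 + 35/4))*(-13) = ((2*6)*(143/8))*(-13) = (12*(143/8))*(-13) = (429/2)*(-13) = -5577/2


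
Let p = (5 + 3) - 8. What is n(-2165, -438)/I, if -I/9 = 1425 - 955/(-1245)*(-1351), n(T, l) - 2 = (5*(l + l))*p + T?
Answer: 59843/96784 ≈ 0.61831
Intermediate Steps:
p = 0 (p = 8 - 8 = 0)
n(T, l) = 2 + T (n(T, l) = 2 + ((5*(l + l))*0 + T) = 2 + ((5*(2*l))*0 + T) = 2 + ((10*l)*0 + T) = 2 + (0 + T) = 2 + T)
I = -290352/83 (I = -9*(1425 - 955/(-1245)*(-1351)) = -9*(1425 - 955*(-1/1245)*(-1351)) = -9*(1425 + (191/249)*(-1351)) = -9*(1425 - 258041/249) = -9*96784/249 = -290352/83 ≈ -3498.2)
n(-2165, -438)/I = (2 - 2165)/(-290352/83) = -2163*(-83/290352) = 59843/96784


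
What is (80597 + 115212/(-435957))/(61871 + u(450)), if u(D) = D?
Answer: 11712237039/9056425399 ≈ 1.2933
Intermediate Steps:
(80597 + 115212/(-435957))/(61871 + u(450)) = (80597 + 115212/(-435957))/(61871 + 450) = (80597 + 115212*(-1/435957))/62321 = (80597 - 38404/145319)*(1/62321) = (11712237039/145319)*(1/62321) = 11712237039/9056425399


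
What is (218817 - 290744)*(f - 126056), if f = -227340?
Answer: 25418714092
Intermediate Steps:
(218817 - 290744)*(f - 126056) = (218817 - 290744)*(-227340 - 126056) = -71927*(-353396) = 25418714092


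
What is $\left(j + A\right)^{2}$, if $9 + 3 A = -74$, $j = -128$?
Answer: $\frac{218089}{9} \approx 24232.0$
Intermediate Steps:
$A = - \frac{83}{3}$ ($A = -3 + \frac{1}{3} \left(-74\right) = -3 - \frac{74}{3} = - \frac{83}{3} \approx -27.667$)
$\left(j + A\right)^{2} = \left(-128 - \frac{83}{3}\right)^{2} = \left(- \frac{467}{3}\right)^{2} = \frac{218089}{9}$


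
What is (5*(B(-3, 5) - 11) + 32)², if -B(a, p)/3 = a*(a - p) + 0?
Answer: 146689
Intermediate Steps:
B(a, p) = -3*a*(a - p) (B(a, p) = -3*(a*(a - p) + 0) = -3*a*(a - p))
(5*(B(-3, 5) - 11) + 32)² = (5*(3*(-3)*(5 - 1*(-3)) - 11) + 32)² = (5*(3*(-3)*(5 + 3) - 11) + 32)² = (5*(3*(-3)*8 - 11) + 32)² = (5*(-72 - 11) + 32)² = (5*(-83) + 32)² = (-415 + 32)² = (-383)² = 146689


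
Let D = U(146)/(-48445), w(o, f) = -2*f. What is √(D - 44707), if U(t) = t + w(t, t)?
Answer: I*√104923657070705/48445 ≈ 211.44*I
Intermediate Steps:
U(t) = -t (U(t) = t - 2*t = -t)
D = 146/48445 (D = -1*146/(-48445) = -146*(-1/48445) = 146/48445 ≈ 0.0030137)
√(D - 44707) = √(146/48445 - 44707) = √(-2165830469/48445) = I*√104923657070705/48445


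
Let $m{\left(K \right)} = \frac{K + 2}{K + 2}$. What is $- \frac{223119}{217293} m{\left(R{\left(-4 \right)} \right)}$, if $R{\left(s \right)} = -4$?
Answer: $- \frac{74373}{72431} \approx -1.0268$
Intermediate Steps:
$m{\left(K \right)} = 1$ ($m{\left(K \right)} = \frac{2 + K}{2 + K} = 1$)
$- \frac{223119}{217293} m{\left(R{\left(-4 \right)} \right)} = - \frac{223119}{217293} \cdot 1 = \left(-223119\right) \frac{1}{217293} \cdot 1 = \left(- \frac{74373}{72431}\right) 1 = - \frac{74373}{72431}$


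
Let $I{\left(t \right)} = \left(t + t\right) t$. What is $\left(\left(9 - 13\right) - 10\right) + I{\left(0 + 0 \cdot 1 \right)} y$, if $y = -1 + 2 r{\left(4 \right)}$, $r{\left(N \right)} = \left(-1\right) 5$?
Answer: $-14$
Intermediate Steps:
$r{\left(N \right)} = -5$
$I{\left(t \right)} = 2 t^{2}$ ($I{\left(t \right)} = 2 t t = 2 t^{2}$)
$y = -11$ ($y = -1 + 2 \left(-5\right) = -1 - 10 = -11$)
$\left(\left(9 - 13\right) - 10\right) + I{\left(0 + 0 \cdot 1 \right)} y = \left(\left(9 - 13\right) - 10\right) + 2 \left(0 + 0 \cdot 1\right)^{2} \left(-11\right) = \left(-4 - 10\right) + 2 \left(0 + 0\right)^{2} \left(-11\right) = -14 + 2 \cdot 0^{2} \left(-11\right) = -14 + 2 \cdot 0 \left(-11\right) = -14 + 0 \left(-11\right) = -14 + 0 = -14$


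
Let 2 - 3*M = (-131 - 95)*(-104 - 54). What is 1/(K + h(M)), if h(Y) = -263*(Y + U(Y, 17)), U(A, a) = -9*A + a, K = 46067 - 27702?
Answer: -1/25027914 ≈ -3.9955e-8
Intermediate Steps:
M = -11902 (M = ⅔ - (-131 - 95)*(-104 - 54)/3 = ⅔ - (-226)*(-158)/3 = ⅔ - ⅓*35708 = ⅔ - 35708/3 = -11902)
K = 18365
U(A, a) = a - 9*A
h(Y) = -4471 + 2104*Y (h(Y) = -263*(Y + (17 - 9*Y)) = -263*(17 - 8*Y) = -4471 + 2104*Y)
1/(K + h(M)) = 1/(18365 + (-4471 + 2104*(-11902))) = 1/(18365 + (-4471 - 25041808)) = 1/(18365 - 25046279) = 1/(-25027914) = -1/25027914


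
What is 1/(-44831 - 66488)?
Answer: -1/111319 ≈ -8.9832e-6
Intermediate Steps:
1/(-44831 - 66488) = 1/(-111319) = -1/111319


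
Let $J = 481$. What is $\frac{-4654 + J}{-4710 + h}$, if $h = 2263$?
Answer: $\frac{4173}{2447} \approx 1.7054$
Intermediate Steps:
$\frac{-4654 + J}{-4710 + h} = \frac{-4654 + 481}{-4710 + 2263} = - \frac{4173}{-2447} = \left(-4173\right) \left(- \frac{1}{2447}\right) = \frac{4173}{2447}$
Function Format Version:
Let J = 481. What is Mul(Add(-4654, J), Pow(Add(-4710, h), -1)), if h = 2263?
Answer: Rational(4173, 2447) ≈ 1.7054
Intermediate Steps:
Mul(Add(-4654, J), Pow(Add(-4710, h), -1)) = Mul(Add(-4654, 481), Pow(Add(-4710, 2263), -1)) = Mul(-4173, Pow(-2447, -1)) = Mul(-4173, Rational(-1, 2447)) = Rational(4173, 2447)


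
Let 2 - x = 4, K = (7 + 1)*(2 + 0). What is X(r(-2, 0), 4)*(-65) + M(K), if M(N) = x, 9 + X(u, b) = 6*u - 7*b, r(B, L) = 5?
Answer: 453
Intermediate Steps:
X(u, b) = -9 - 7*b + 6*u (X(u, b) = -9 + (6*u - 7*b) = -9 + (-7*b + 6*u) = -9 - 7*b + 6*u)
K = 16 (K = 8*2 = 16)
x = -2 (x = 2 - 1*4 = 2 - 4 = -2)
M(N) = -2
X(r(-2, 0), 4)*(-65) + M(K) = (-9 - 7*4 + 6*5)*(-65) - 2 = (-9 - 28 + 30)*(-65) - 2 = -7*(-65) - 2 = 455 - 2 = 453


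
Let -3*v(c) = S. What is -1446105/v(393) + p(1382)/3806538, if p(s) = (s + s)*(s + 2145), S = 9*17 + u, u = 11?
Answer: 8257779839231/312136116 ≈ 26456.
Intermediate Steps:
S = 164 (S = 9*17 + 11 = 153 + 11 = 164)
v(c) = -164/3 (v(c) = -1/3*164 = -164/3)
p(s) = 2*s*(2145 + s) (p(s) = (2*s)*(2145 + s) = 2*s*(2145 + s))
-1446105/v(393) + p(1382)/3806538 = -1446105/(-164/3) + (2*1382*(2145 + 1382))/3806538 = -1446105*(-3/164) + (2*1382*3527)*(1/3806538) = 4338315/164 + 9748628*(1/3806538) = 4338315/164 + 4874314/1903269 = 8257779839231/312136116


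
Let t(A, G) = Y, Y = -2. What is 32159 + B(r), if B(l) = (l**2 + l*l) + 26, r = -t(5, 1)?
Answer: 32193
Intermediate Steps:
t(A, G) = -2
r = 2 (r = -1*(-2) = 2)
B(l) = 26 + 2*l**2 (B(l) = (l**2 + l**2) + 26 = 2*l**2 + 26 = 26 + 2*l**2)
32159 + B(r) = 32159 + (26 + 2*2**2) = 32159 + (26 + 2*4) = 32159 + (26 + 8) = 32159 + 34 = 32193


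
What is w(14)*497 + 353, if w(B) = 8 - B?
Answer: -2629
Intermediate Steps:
w(14)*497 + 353 = (8 - 1*14)*497 + 353 = (8 - 14)*497 + 353 = -6*497 + 353 = -2982 + 353 = -2629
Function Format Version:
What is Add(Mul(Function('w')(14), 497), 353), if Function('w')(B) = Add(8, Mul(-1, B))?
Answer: -2629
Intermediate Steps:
Add(Mul(Function('w')(14), 497), 353) = Add(Mul(Add(8, Mul(-1, 14)), 497), 353) = Add(Mul(Add(8, -14), 497), 353) = Add(Mul(-6, 497), 353) = Add(-2982, 353) = -2629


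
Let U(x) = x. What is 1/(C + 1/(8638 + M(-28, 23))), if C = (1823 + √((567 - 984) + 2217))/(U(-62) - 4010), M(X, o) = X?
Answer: -137539698030840/61526027023441 + 2263994334000*√2/61526027023441 ≈ -2.1834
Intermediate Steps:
C = -1823/4072 - 15*√2/2036 (C = (1823 + √((567 - 984) + 2217))/(-62 - 4010) = (1823 + √(-417 + 2217))/(-4072) = (1823 + √1800)*(-1/4072) = (1823 + 30*√2)*(-1/4072) = -1823/4072 - 15*√2/2036 ≈ -0.45811)
1/(C + 1/(8638 + M(-28, 23))) = 1/((-1823/4072 - 15*√2/2036) + 1/(8638 - 28)) = 1/((-1823/4072 - 15*√2/2036) + 1/8610) = 1/(-7845979/17529960 - 15*√2/2036)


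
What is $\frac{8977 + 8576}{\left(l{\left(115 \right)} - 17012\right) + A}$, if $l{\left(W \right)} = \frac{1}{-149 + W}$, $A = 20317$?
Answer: $\frac{596802}{112369} \approx 5.3111$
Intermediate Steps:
$\frac{8977 + 8576}{\left(l{\left(115 \right)} - 17012\right) + A} = \frac{8977 + 8576}{\left(\frac{1}{-149 + 115} - 17012\right) + 20317} = \frac{17553}{\left(\frac{1}{-34} - 17012\right) + 20317} = \frac{17553}{\left(- \frac{1}{34} - 17012\right) + 20317} = \frac{17553}{- \frac{578409}{34} + 20317} = \frac{17553}{\frac{112369}{34}} = 17553 \cdot \frac{34}{112369} = \frac{596802}{112369}$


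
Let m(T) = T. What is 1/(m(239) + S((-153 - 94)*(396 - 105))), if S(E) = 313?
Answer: 1/552 ≈ 0.0018116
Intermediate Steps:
1/(m(239) + S((-153 - 94)*(396 - 105))) = 1/(239 + 313) = 1/552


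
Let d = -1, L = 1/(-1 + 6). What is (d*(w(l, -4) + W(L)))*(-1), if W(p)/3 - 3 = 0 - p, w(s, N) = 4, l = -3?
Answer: 62/5 ≈ 12.400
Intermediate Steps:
L = ⅕ (L = 1/5 = ⅕ ≈ 0.20000)
W(p) = 9 - 3*p (W(p) = 9 + 3*(0 - p) = 9 + 3*(-p) = 9 - 3*p)
(d*(w(l, -4) + W(L)))*(-1) = -(4 + (9 - 3*⅕))*(-1) = -(4 + (9 - ⅗))*(-1) = -(4 + 42/5)*(-1) = -1*62/5*(-1) = -62/5*(-1) = 62/5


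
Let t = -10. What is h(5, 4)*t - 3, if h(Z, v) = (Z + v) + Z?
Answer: -143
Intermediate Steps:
h(Z, v) = v + 2*Z
h(5, 4)*t - 3 = (4 + 2*5)*(-10) - 3 = (4 + 10)*(-10) - 3 = 14*(-10) - 3 = -140 - 3 = -143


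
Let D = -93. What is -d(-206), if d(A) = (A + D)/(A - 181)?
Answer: -299/387 ≈ -0.77261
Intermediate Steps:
d(A) = (-93 + A)/(-181 + A) (d(A) = (A - 93)/(A - 181) = (-93 + A)/(-181 + A))
-d(-206) = -(-93 - 206)/(-181 - 206) = -(-299)/(-387) = -(-1)*(-299)/387 = -1*299/387 = -299/387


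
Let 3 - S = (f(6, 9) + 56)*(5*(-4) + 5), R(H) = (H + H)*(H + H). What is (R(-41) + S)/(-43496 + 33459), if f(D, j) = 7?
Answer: -7672/10037 ≈ -0.76437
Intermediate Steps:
R(H) = 4*H² (R(H) = (2*H)*(2*H) = 4*H²)
S = 948 (S = 3 - (7 + 56)*(5*(-4) + 5) = 3 - 63*(-20 + 5) = 3 - 63*(-15) = 3 - 1*(-945) = 3 + 945 = 948)
(R(-41) + S)/(-43496 + 33459) = (4*(-41)² + 948)/(-43496 + 33459) = (4*1681 + 948)/(-10037) = (6724 + 948)*(-1/10037) = 7672*(-1/10037) = -7672/10037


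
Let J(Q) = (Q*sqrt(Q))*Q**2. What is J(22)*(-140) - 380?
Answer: -380 - 1490720*sqrt(22) ≈ -6.9925e+6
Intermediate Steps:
J(Q) = Q**(7/2) (J(Q) = Q**(3/2)*Q**2 = Q**(7/2))
J(22)*(-140) - 380 = 22**(7/2)*(-140) - 380 = (10648*sqrt(22))*(-140) - 380 = -1490720*sqrt(22) - 380 = -380 - 1490720*sqrt(22)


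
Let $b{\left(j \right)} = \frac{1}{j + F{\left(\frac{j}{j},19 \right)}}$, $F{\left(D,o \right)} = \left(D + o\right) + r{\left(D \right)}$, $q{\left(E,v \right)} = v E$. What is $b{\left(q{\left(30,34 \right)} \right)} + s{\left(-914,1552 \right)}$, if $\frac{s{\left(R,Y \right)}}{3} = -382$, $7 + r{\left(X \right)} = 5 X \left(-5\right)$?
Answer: $- \frac{1155167}{1008} \approx -1146.0$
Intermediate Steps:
$q{\left(E,v \right)} = E v$
$r{\left(X \right)} = -7 - 25 X$ ($r{\left(X \right)} = -7 + 5 X \left(-5\right) = -7 - 25 X$)
$s{\left(R,Y \right)} = -1146$ ($s{\left(R,Y \right)} = 3 \left(-382\right) = -1146$)
$F{\left(D,o \right)} = -7 + o - 24 D$ ($F{\left(D,o \right)} = \left(D + o\right) - \left(7 + 25 D\right) = -7 + o - 24 D$)
$b{\left(j \right)} = \frac{1}{-12 + j}$ ($b{\left(j \right)} = \frac{1}{j - \left(-12 + \frac{24 j}{j}\right)} = \frac{1}{j - 12} = \frac{1}{-12 + j}$)
$b{\left(q{\left(30,34 \right)} \right)} + s{\left(-914,1552 \right)} = \frac{1}{-12 + 30 \cdot 34} - 1146 = \frac{1}{-12 + 1020} - 1146 = \frac{1}{1008} - 1146 = - \frac{1155167}{1008}$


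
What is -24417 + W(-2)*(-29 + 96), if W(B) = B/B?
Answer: -24350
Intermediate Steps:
W(B) = 1
-24417 + W(-2)*(-29 + 96) = -24417 + 1*(-29 + 96) = -24417 + 1*67 = -24417 + 67 = -24350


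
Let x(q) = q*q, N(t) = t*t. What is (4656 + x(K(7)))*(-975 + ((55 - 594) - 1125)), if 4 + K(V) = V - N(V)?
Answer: -17871308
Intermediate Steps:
N(t) = t²
K(V) = -4 + V - V² (K(V) = -4 + (V - V²) = -4 + V - V²)
x(q) = q²
(4656 + x(K(7)))*(-975 + ((55 - 594) - 1125)) = (4656 + (-4 + 7 - 1*7²)²)*(-975 + ((55 - 594) - 1125)) = (4656 + (-4 + 7 - 1*49)²)*(-975 + (-539 - 1125)) = (4656 + (-4 + 7 - 49)²)*(-975 - 1664) = (4656 + (-46)²)*(-2639) = (4656 + 2116)*(-2639) = 6772*(-2639) = -17871308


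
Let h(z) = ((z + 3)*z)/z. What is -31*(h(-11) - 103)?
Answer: 3441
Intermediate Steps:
h(z) = 3 + z (h(z) = ((3 + z)*z)/z = (z*(3 + z))/z = 3 + z)
-31*(h(-11) - 103) = -31*((3 - 11) - 103) = -31*(-8 - 103) = -31*(-111) = 3441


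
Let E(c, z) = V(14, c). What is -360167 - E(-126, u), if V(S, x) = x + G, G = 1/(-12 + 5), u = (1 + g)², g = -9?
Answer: -2520286/7 ≈ -3.6004e+5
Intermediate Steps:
u = 64 (u = (1 - 9)² = (-8)² = 64)
G = -⅐ (G = 1/(-7) = -⅐ ≈ -0.14286)
V(S, x) = -⅐ + x (V(S, x) = x - ⅐ = -⅐ + x)
E(c, z) = -⅐ + c
-360167 - E(-126, u) = -360167 - (-⅐ - 126) = -360167 - 1*(-883/7) = -360167 + 883/7 = -2520286/7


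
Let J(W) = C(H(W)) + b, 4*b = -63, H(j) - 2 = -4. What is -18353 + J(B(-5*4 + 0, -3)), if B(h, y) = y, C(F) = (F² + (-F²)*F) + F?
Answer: -73435/4 ≈ -18359.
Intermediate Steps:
H(j) = -2 (H(j) = 2 - 4 = -2)
b = -63/4 (b = (¼)*(-63) = -63/4 ≈ -15.750)
C(F) = F + F² - F³ (C(F) = (F² - F³) + F = F + F² - F³)
J(W) = -23/4 (J(W) = -2*(1 - 2 - 1*(-2)²) - 63/4 = -2*(1 - 2 - 1*4) - 63/4 = -2*(1 - 2 - 4) - 63/4 = -2*(-5) - 63/4 = 10 - 63/4 = -23/4)
-18353 + J(B(-5*4 + 0, -3)) = -18353 - 23/4 = -73435/4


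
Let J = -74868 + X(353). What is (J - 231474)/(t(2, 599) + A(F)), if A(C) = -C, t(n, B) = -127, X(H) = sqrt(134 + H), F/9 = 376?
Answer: 306342/3511 - sqrt(487)/3511 ≈ 87.246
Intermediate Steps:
F = 3384 (F = 9*376 = 3384)
J = -74868 + sqrt(487) (J = -74868 + sqrt(134 + 353) = -74868 + sqrt(487) ≈ -74846.)
(J - 231474)/(t(2, 599) + A(F)) = ((-74868 + sqrt(487)) - 231474)/(-127 - 1*3384) = (-306342 + sqrt(487))/(-127 - 3384) = (-306342 + sqrt(487))/(-3511) = (-306342 + sqrt(487))*(-1/3511) = 306342/3511 - sqrt(487)/3511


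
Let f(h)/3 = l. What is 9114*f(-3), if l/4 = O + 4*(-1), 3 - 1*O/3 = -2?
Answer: 1203048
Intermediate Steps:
O = 15 (O = 9 - 3*(-2) = 9 + 6 = 15)
l = 44 (l = 4*(15 + 4*(-1)) = 4*(15 - 4) = 4*11 = 44)
f(h) = 132 (f(h) = 3*44 = 132)
9114*f(-3) = 9114*132 = 1203048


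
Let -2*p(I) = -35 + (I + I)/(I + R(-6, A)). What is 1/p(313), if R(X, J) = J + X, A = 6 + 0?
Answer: 2/33 ≈ 0.060606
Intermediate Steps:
A = 6
p(I) = 33/2 (p(I) = -(-35 + (I + I)/(I + (6 - 6)))/2 = -(-35 + (2*I)/(I + 0))/2 = -(-35 + (2*I)/I)/2 = -(-35 + 2)/2 = -1/2*(-33) = 33/2)
1/p(313) = 1/(33/2) = 2/33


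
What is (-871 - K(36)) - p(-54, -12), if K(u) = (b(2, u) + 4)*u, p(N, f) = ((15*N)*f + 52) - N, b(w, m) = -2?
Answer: -10769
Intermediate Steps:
p(N, f) = 52 - N + 15*N*f (p(N, f) = (15*N*f + 52) - N = (52 + 15*N*f) - N = 52 - N + 15*N*f)
K(u) = 2*u (K(u) = (-2 + 4)*u = 2*u)
(-871 - K(36)) - p(-54, -12) = (-871 - 2*36) - (52 - 1*(-54) + 15*(-54)*(-12)) = (-871 - 1*72) - (52 + 54 + 9720) = (-871 - 72) - 1*9826 = -943 - 9826 = -10769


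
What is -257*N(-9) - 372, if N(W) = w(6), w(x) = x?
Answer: -1914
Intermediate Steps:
N(W) = 6
-257*N(-9) - 372 = -257*6 - 372 = -1542 - 372 = -1914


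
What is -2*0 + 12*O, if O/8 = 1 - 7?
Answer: -576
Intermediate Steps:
O = -48 (O = 8*(1 - 7) = 8*(-6) = -48)
-2*0 + 12*O = -2*0 + 12*(-48) = 0 - 576 = -576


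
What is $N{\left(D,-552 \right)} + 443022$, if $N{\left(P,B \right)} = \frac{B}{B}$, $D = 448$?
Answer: $443023$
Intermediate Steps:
$N{\left(P,B \right)} = 1$
$N{\left(D,-552 \right)} + 443022 = 1 + 443022 = 443023$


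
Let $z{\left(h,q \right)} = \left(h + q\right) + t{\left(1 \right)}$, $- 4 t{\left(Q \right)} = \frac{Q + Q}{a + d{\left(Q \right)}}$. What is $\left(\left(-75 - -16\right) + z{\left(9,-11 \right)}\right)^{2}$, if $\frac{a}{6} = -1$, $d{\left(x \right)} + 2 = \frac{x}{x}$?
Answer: $\frac{727609}{196} \approx 3712.3$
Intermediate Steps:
$d{\left(x \right)} = -1$ ($d{\left(x \right)} = -2 + \frac{x}{x} = -2 + 1 = -1$)
$a = -6$ ($a = 6 \left(-1\right) = -6$)
$t{\left(Q \right)} = \frac{Q}{14}$ ($t{\left(Q \right)} = - \frac{\left(Q + Q\right) \frac{1}{-6 - 1}}{4} = - \frac{2 Q \frac{1}{-7}}{4} = - \frac{2 Q \left(- \frac{1}{7}\right)}{4} = - \frac{\left(- \frac{2}{7}\right) Q}{4} = \frac{Q}{14}$)
$z{\left(h,q \right)} = \frac{1}{14} + h + q$ ($z{\left(h,q \right)} = \left(h + q\right) + \frac{1}{14} \cdot 1 = \left(h + q\right) + \frac{1}{14} = \frac{1}{14} + h + q$)
$\left(\left(-75 - -16\right) + z{\left(9,-11 \right)}\right)^{2} = \left(\left(-75 - -16\right) + \left(\frac{1}{14} + 9 - 11\right)\right)^{2} = \left(\left(-75 + 16\right) - \frac{27}{14}\right)^{2} = \left(-59 - \frac{27}{14}\right)^{2} = \left(- \frac{853}{14}\right)^{2} = \frac{727609}{196}$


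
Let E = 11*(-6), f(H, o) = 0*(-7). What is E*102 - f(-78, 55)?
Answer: -6732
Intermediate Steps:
f(H, o) = 0
E = -66
E*102 - f(-78, 55) = -66*102 - 1*0 = -6732 + 0 = -6732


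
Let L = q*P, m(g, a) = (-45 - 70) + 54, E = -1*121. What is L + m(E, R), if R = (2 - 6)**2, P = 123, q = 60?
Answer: 7319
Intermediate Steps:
R = 16 (R = (-4)**2 = 16)
E = -121
m(g, a) = -61 (m(g, a) = -115 + 54 = -61)
L = 7380 (L = 60*123 = 7380)
L + m(E, R) = 7380 - 61 = 7319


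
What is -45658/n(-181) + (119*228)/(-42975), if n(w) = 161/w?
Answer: 118381747766/2306325 ≈ 51329.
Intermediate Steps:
-45658/n(-181) + (119*228)/(-42975) = -45658/(161/(-181)) + (119*228)/(-42975) = -45658/(161*(-1/181)) + 27132*(-1/42975) = -45658/(-161/181) - 9044/14325 = -45658*(-181/161) - 9044/14325 = 8264098/161 - 9044/14325 = 118381747766/2306325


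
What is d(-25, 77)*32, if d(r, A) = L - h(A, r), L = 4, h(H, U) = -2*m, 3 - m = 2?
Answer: 192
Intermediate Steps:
m = 1 (m = 3 - 1*2 = 3 - 2 = 1)
h(H, U) = -2 (h(H, U) = -2*1 = -2)
d(r, A) = 6 (d(r, A) = 4 - 1*(-2) = 4 + 2 = 6)
d(-25, 77)*32 = 6*32 = 192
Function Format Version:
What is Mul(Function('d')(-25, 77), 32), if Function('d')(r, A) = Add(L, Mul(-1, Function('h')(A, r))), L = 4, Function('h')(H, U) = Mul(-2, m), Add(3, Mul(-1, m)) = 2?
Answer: 192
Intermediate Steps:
m = 1 (m = Add(3, Mul(-1, 2)) = Add(3, -2) = 1)
Function('h')(H, U) = -2 (Function('h')(H, U) = Mul(-2, 1) = -2)
Function('d')(r, A) = 6 (Function('d')(r, A) = Add(4, Mul(-1, -2)) = Add(4, 2) = 6)
Mul(Function('d')(-25, 77), 32) = Mul(6, 32) = 192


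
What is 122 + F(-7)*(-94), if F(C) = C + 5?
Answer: 310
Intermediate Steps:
F(C) = 5 + C
122 + F(-7)*(-94) = 122 + (5 - 7)*(-94) = 122 - 2*(-94) = 122 + 188 = 310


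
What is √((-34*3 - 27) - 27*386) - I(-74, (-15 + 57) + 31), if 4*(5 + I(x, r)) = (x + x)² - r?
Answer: -21811/4 + I*√10551 ≈ -5452.8 + 102.72*I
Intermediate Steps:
I(x, r) = -5 + x² - r/4 (I(x, r) = -5 + ((x + x)² - r)/4 = -5 + ((2*x)² - r)/4 = -5 + (4*x² - r)/4 = -5 + (-r + 4*x²)/4 = -5 + (x² - r/4) = -5 + x² - r/4)
√((-34*3 - 27) - 27*386) - I(-74, (-15 + 57) + 31) = √((-34*3 - 27) - 27*386) - (-5 + (-74)² - ((-15 + 57) + 31)/4) = √((-102 - 27) - 10422) - (-5 + 5476 - (42 + 31)/4) = √(-129 - 10422) - (-5 + 5476 - ¼*73) = √(-10551) - (-5 + 5476 - 73/4) = I*√10551 - 1*21811/4 = I*√10551 - 21811/4 = -21811/4 + I*√10551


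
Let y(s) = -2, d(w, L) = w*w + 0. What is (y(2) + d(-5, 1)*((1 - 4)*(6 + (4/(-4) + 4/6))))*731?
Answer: -312137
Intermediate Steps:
d(w, L) = w² (d(w, L) = w² + 0 = w²)
(y(2) + d(-5, 1)*((1 - 4)*(6 + (4/(-4) + 4/6))))*731 = (-2 + (-5)²*((1 - 4)*(6 + (4/(-4) + 4/6))))*731 = (-2 + 25*(-3*(6 + (4*(-¼) + 4*(⅙)))))*731 = (-2 + 25*(-3*(6 + (-1 + ⅔))))*731 = (-2 + 25*(-3*(6 - ⅓)))*731 = (-2 + 25*(-3*17/3))*731 = (-2 + 25*(-17))*731 = (-2 - 425)*731 = -427*731 = -312137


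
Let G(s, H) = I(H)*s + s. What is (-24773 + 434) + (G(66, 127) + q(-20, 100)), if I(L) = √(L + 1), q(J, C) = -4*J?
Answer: -24193 + 528*√2 ≈ -23446.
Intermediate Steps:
I(L) = √(1 + L)
G(s, H) = s + s*√(1 + H) (G(s, H) = √(1 + H)*s + s = s*√(1 + H) + s = s + s*√(1 + H))
(-24773 + 434) + (G(66, 127) + q(-20, 100)) = (-24773 + 434) + (66*(1 + √(1 + 127)) - 4*(-20)) = -24339 + (66*(1 + √128) + 80) = -24339 + (66*(1 + 8*√2) + 80) = -24339 + ((66 + 528*√2) + 80) = -24339 + (146 + 528*√2) = -24193 + 528*√2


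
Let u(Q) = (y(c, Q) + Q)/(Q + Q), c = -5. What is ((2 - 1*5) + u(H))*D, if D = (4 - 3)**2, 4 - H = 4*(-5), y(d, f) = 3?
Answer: -39/16 ≈ -2.4375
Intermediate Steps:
H = 24 (H = 4 - 4*(-5) = 4 - 1*(-20) = 4 + 20 = 24)
D = 1 (D = 1**2 = 1)
u(Q) = (3 + Q)/(2*Q) (u(Q) = (3 + Q)/(Q + Q) = (3 + Q)/((2*Q)) = (3 + Q)*(1/(2*Q)) = (3 + Q)/(2*Q))
((2 - 1*5) + u(H))*D = ((2 - 1*5) + (1/2)*(3 + 24)/24)*1 = ((2 - 5) + (1/2)*(1/24)*27)*1 = (-3 + 9/16)*1 = -39/16*1 = -39/16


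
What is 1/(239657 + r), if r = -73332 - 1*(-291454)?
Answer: 1/457779 ≈ 2.1845e-6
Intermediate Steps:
r = 218122 (r = -73332 + 291454 = 218122)
1/(239657 + r) = 1/(239657 + 218122) = 1/457779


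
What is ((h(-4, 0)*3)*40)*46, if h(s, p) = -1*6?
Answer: -33120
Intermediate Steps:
h(s, p) = -6
((h(-4, 0)*3)*40)*46 = (-6*3*40)*46 = -18*40*46 = -720*46 = -33120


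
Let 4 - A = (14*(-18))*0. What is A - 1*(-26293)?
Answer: 26297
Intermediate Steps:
A = 4 (A = 4 - 14*(-18)*0 = 4 - (-252)*0 = 4 - 1*0 = 4 + 0 = 4)
A - 1*(-26293) = 4 - 1*(-26293) = 4 + 26293 = 26297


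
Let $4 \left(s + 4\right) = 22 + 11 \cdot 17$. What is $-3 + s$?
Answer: $\frac{181}{4} \approx 45.25$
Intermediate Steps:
$s = \frac{193}{4}$ ($s = -4 + \frac{22 + 11 \cdot 17}{4} = -4 + \frac{22 + 187}{4} = -4 + \frac{1}{4} \cdot 209 = -4 + \frac{209}{4} = \frac{193}{4} \approx 48.25$)
$-3 + s = -3 + \frac{193}{4} = \frac{181}{4}$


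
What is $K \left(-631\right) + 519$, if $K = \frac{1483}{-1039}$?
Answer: $\frac{1475014}{1039} \approx 1419.6$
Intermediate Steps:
$K = - \frac{1483}{1039}$ ($K = 1483 \left(- \frac{1}{1039}\right) = - \frac{1483}{1039} \approx -1.4273$)
$K \left(-631\right) + 519 = \left(- \frac{1483}{1039}\right) \left(-631\right) + 519 = \frac{935773}{1039} + 519 = \frac{1475014}{1039}$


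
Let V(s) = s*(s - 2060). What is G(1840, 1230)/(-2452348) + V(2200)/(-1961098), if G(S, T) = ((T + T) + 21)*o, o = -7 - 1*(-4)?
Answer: -370363365793/2404647379052 ≈ -0.15402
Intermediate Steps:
o = -3 (o = -7 + 4 = -3)
G(S, T) = -63 - 6*T (G(S, T) = ((T + T) + 21)*(-3) = (2*T + 21)*(-3) = (21 + 2*T)*(-3) = -63 - 6*T)
V(s) = s*(-2060 + s)
G(1840, 1230)/(-2452348) + V(2200)/(-1961098) = (-63 - 6*1230)/(-2452348) + (2200*(-2060 + 2200))/(-1961098) = (-63 - 7380)*(-1/2452348) + (2200*140)*(-1/1961098) = -7443*(-1/2452348) + 308000*(-1/1961098) = 7443/2452348 - 154000/980549 = -370363365793/2404647379052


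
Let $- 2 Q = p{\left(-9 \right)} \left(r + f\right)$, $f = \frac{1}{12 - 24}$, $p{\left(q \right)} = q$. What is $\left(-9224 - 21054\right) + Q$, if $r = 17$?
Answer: $- \frac{241615}{8} \approx -30202.0$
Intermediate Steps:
$f = - \frac{1}{12}$ ($f = \frac{1}{-12} = - \frac{1}{12} \approx -0.083333$)
$Q = \frac{609}{8}$ ($Q = - \frac{\left(-9\right) \left(17 - \frac{1}{12}\right)}{2} = - \frac{\left(-9\right) \frac{203}{12}}{2} = \left(- \frac{1}{2}\right) \left(- \frac{609}{4}\right) = \frac{609}{8} \approx 76.125$)
$\left(-9224 - 21054\right) + Q = \left(-9224 - 21054\right) + \frac{609}{8} = -30278 + \frac{609}{8} = - \frac{241615}{8}$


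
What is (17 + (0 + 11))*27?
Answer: 756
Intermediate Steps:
(17 + (0 + 11))*27 = (17 + 11)*27 = 28*27 = 756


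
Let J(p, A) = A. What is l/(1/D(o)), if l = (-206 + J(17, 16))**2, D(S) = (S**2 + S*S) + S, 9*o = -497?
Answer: 17672574500/81 ≈ 2.1818e+8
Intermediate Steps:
o = -497/9 (o = (1/9)*(-497) = -497/9 ≈ -55.222)
D(S) = S + 2*S**2 (D(S) = (S**2 + S**2) + S = 2*S**2 + S = S + 2*S**2)
l = 36100 (l = (-206 + 16)**2 = (-190)**2 = 36100)
l/(1/D(o)) = 36100/(1/(-497*(1 + 2*(-497/9))/9)) = 36100/(1/(-497*(1 - 994/9)/9)) = 36100/(1/(-497/9*(-985/9))) = 36100/(1/(489545/81)) = 36100/(81/489545) = 36100*(489545/81) = 17672574500/81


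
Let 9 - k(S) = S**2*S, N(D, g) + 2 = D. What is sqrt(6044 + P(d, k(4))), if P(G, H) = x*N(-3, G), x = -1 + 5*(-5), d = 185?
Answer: 21*sqrt(14) ≈ 78.575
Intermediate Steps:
x = -26 (x = -1 - 25 = -26)
N(D, g) = -2 + D
k(S) = 9 - S**3 (k(S) = 9 - S**2*S = 9 - S**3)
P(G, H) = 130 (P(G, H) = -26*(-2 - 3) = -26*(-5) = 130)
sqrt(6044 + P(d, k(4))) = sqrt(6044 + 130) = sqrt(6174) = 21*sqrt(14)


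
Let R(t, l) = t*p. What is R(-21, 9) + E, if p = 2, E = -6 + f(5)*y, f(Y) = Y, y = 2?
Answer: -38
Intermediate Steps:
E = 4 (E = -6 + 5*2 = -6 + 10 = 4)
R(t, l) = 2*t (R(t, l) = t*2 = 2*t)
R(-21, 9) + E = 2*(-21) + 4 = -42 + 4 = -38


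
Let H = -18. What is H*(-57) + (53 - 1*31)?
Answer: 1048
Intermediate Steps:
H*(-57) + (53 - 1*31) = -18*(-57) + (53 - 1*31) = 1026 + (53 - 31) = 1026 + 22 = 1048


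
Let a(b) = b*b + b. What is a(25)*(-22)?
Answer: -14300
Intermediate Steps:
a(b) = b + b**2 (a(b) = b**2 + b = b + b**2)
a(25)*(-22) = (25*(1 + 25))*(-22) = (25*26)*(-22) = 650*(-22) = -14300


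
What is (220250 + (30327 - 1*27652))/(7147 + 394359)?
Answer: 925/1666 ≈ 0.55522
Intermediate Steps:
(220250 + (30327 - 1*27652))/(7147 + 394359) = (220250 + (30327 - 27652))/401506 = (220250 + 2675)*(1/401506) = 222925*(1/401506) = 925/1666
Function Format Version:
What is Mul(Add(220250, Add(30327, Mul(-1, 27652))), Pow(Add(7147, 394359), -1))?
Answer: Rational(925, 1666) ≈ 0.55522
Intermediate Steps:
Mul(Add(220250, Add(30327, Mul(-1, 27652))), Pow(Add(7147, 394359), -1)) = Mul(Add(220250, Add(30327, -27652)), Pow(401506, -1)) = Mul(Add(220250, 2675), Rational(1, 401506)) = Mul(222925, Rational(1, 401506)) = Rational(925, 1666)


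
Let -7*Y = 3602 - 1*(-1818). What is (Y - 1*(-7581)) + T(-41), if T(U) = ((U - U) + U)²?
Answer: 59414/7 ≈ 8487.7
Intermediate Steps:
Y = -5420/7 (Y = -(3602 - 1*(-1818))/7 = -(3602 + 1818)/7 = -⅐*5420 = -5420/7 ≈ -774.29)
T(U) = U² (T(U) = (0 + U)² = U²)
(Y - 1*(-7581)) + T(-41) = (-5420/7 - 1*(-7581)) + (-41)² = (-5420/7 + 7581) + 1681 = 47647/7 + 1681 = 59414/7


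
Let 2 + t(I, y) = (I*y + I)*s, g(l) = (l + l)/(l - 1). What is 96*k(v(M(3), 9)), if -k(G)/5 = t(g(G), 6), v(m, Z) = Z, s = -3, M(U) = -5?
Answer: 23640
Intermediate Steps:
g(l) = 2*l/(-1 + l) (g(l) = (2*l)/(-1 + l) = 2*l/(-1 + l))
t(I, y) = -2 - 3*I - 3*I*y (t(I, y) = -2 + (I*y + I)*(-3) = -2 + (I + I*y)*(-3) = -2 + (-3*I - 3*I*y) = -2 - 3*I - 3*I*y)
k(G) = 10 + 210*G/(-1 + G) (k(G) = -5*(-2 - 6*G/(-1 + G) - 3*2*G/(-1 + G)*6) = -5*(-2 - 6*G/(-1 + G) - 36*G/(-1 + G)) = -5*(-2 - 42*G/(-1 + G)) = 10 + 210*G/(-1 + G))
96*k(v(M(3), 9)) = 96*(10*(-1 + 22*9)/(-1 + 9)) = 96*(10*(-1 + 198)/8) = 96*(10*(⅛)*197) = 96*(985/4) = 23640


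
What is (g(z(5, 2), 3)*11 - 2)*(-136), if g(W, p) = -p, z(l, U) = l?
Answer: 4760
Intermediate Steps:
(g(z(5, 2), 3)*11 - 2)*(-136) = (-1*3*11 - 2)*(-136) = (-3*11 - 2)*(-136) = (-33 - 2)*(-136) = -35*(-136) = 4760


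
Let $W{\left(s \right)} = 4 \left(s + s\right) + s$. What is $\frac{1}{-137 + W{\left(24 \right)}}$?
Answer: $\frac{1}{79} \approx 0.012658$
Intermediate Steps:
$W{\left(s \right)} = 9 s$ ($W{\left(s \right)} = 4 \cdot 2 s + s = 8 s + s = 9 s$)
$\frac{1}{-137 + W{\left(24 \right)}} = \frac{1}{-137 + 9 \cdot 24} = \frac{1}{-137 + 216} = \frac{1}{79}$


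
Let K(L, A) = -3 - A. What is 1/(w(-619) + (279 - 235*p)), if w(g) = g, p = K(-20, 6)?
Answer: 1/1775 ≈ 0.00056338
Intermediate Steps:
p = -9 (p = -3 - 1*6 = -3 - 6 = -9)
1/(w(-619) + (279 - 235*p)) = 1/(-619 + (279 - 235*(-9))) = 1/(-619 + (279 + 2115)) = 1/(-619 + 2394) = 1/1775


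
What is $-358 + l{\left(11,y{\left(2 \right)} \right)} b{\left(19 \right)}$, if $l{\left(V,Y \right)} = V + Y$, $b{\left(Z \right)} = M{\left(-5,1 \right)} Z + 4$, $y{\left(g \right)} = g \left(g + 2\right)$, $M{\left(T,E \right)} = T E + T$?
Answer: $-3892$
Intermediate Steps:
$M{\left(T,E \right)} = T + E T$ ($M{\left(T,E \right)} = E T + T = T + E T$)
$y{\left(g \right)} = g \left(2 + g\right)$
$b{\left(Z \right)} = 4 - 10 Z$ ($b{\left(Z \right)} = - 5 \left(1 + 1\right) Z + 4 = \left(-5\right) 2 Z + 4 = - 10 Z + 4 = 4 - 10 Z$)
$-358 + l{\left(11,y{\left(2 \right)} \right)} b{\left(19 \right)} = -358 + \left(11 + 2 \left(2 + 2\right)\right) \left(4 - 190\right) = -358 + \left(11 + 2 \cdot 4\right) \left(4 - 190\right) = -358 + \left(11 + 8\right) \left(-186\right) = -358 + 19 \left(-186\right) = -358 - 3534 = -3892$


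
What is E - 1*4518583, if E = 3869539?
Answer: -649044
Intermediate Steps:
E - 1*4518583 = 3869539 - 1*4518583 = 3869539 - 4518583 = -649044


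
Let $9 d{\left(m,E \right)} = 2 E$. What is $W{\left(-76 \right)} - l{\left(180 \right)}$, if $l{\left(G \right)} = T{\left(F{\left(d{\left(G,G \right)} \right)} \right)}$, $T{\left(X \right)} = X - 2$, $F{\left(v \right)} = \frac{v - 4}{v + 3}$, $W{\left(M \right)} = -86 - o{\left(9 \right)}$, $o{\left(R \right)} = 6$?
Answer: $- \frac{3906}{43} \approx -90.837$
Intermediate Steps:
$d{\left(m,E \right)} = \frac{2 E}{9}$
$W{\left(M \right)} = -92$ ($W{\left(M \right)} = -86 - 6 = -92$)
$F{\left(v \right)} = \frac{-4 + v}{3 + v}$
$T{\left(X \right)} = -2 + X$ ($T{\left(X \right)} = X - 2 = -2 + X$)
$l{\left(G \right)} = -2 + \frac{-4 + \frac{2 G}{9}}{3 + \frac{2 G}{9}}$
$W{\left(-76 \right)} - l{\left(180 \right)} = -92 - \frac{2 \left(-45 - 180\right)}{27 + 2 \cdot 180} = -92 - \frac{2 \left(-45 - 180\right)}{27 + 360} = -92 - 2 \cdot \frac{1}{387} \left(-225\right) = -92 - - \frac{50}{43} = -92 + \frac{50}{43} = - \frac{3906}{43}$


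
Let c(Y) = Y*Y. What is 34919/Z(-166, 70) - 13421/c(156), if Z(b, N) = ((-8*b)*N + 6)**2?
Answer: -28998130080473/52582047817104 ≈ -0.55148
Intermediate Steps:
c(Y) = Y**2
Z(b, N) = (6 - 8*N*b)**2 (Z(b, N) = (-8*N*b + 6)**2 = (6 - 8*N*b)**2)
34919/Z(-166, 70) - 13421/c(156) = 34919/((4*(-3 + 4*70*(-166))**2)) - 13421/(156**2) = 34919/((4*(-3 - 46480)**2)) - 13421/24336 = 34919/((4*(-46483)**2)) - 13421*1/24336 = 34919/((4*2160669289)) - 13421/24336 = 34919/8642677156 - 13421/24336 = -28998130080473/52582047817104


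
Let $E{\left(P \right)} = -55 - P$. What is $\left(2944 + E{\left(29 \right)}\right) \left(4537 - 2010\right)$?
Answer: $7227220$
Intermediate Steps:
$\left(2944 + E{\left(29 \right)}\right) \left(4537 - 2010\right) = \left(2944 - 84\right) \left(4537 - 2010\right) = \left(2944 - 84\right) 2527 = 2860 \cdot 2527 = 7227220$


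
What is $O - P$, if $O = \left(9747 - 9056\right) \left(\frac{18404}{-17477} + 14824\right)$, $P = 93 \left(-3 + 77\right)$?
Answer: $\frac{178890628290}{17477} \approx 1.0236 \cdot 10^{7}$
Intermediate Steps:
$P = 6882$ ($P = 93 \cdot 74 = 6882$)
$O = \frac{179010905004}{17477}$ ($O = 691 \left(18404 \left(- \frac{1}{17477}\right) + 14824\right) = 691 \left(- \frac{18404}{17477} + 14824\right) = 691 \cdot \frac{259060644}{17477} = \frac{179010905004}{17477} \approx 1.0243 \cdot 10^{7}$)
$O - P = \frac{179010905004}{17477} - 6882 = \frac{178890628290}{17477}$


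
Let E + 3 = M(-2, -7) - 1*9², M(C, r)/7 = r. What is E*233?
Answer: -30989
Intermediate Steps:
M(C, r) = 7*r
E = -133 (E = -3 + (7*(-7) - 1*9²) = -3 + (-49 - 1*81) = -3 + (-49 - 81) = -3 - 130 = -133)
E*233 = -133*233 = -30989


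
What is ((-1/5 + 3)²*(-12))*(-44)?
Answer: 103488/25 ≈ 4139.5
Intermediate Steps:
((-1/5 + 3)²*(-12))*(-44) = ((-1*⅕ + 3)²*(-12))*(-44) = ((-⅕ + 3)²*(-12))*(-44) = ((14/5)²*(-12))*(-44) = ((196/25)*(-12))*(-44) = -2352/25*(-44) = 103488/25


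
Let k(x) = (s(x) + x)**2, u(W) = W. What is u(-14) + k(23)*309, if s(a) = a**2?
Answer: 94153522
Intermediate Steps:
k(x) = (x + x**2)**2 (k(x) = (x**2 + x)**2 = (x + x**2)**2)
u(-14) + k(23)*309 = -14 + (23**2*(1 + 23)**2)*309 = -14 + (529*24**2)*309 = -14 + (529*576)*309 = -14 + 304704*309 = -14 + 94153536 = 94153522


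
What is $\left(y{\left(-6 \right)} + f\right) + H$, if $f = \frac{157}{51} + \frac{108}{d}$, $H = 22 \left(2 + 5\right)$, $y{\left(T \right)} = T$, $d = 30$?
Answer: $\frac{39443}{255} \approx 154.68$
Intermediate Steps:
$H = 154$ ($H = 22 \cdot 7 = 154$)
$f = \frac{1703}{255}$ ($f = \frac{157}{51} + \frac{108}{30} = 157 \cdot \frac{1}{51} + 108 \cdot \frac{1}{30} = \frac{157}{51} + \frac{18}{5} = \frac{1703}{255} \approx 6.6784$)
$\left(y{\left(-6 \right)} + f\right) + H = \left(-6 + \frac{1703}{255}\right) + 154 = \frac{173}{255} + 154 = \frac{39443}{255}$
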